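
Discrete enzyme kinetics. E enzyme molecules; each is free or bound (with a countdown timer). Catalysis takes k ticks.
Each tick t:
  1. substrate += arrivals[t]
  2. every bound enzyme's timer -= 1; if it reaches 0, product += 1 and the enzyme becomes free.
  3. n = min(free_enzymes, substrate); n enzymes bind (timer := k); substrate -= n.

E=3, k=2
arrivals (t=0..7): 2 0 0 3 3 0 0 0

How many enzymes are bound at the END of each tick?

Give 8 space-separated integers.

Answer: 2 2 0 3 3 3 3 0

Derivation:
t=0: arr=2 -> substrate=0 bound=2 product=0
t=1: arr=0 -> substrate=0 bound=2 product=0
t=2: arr=0 -> substrate=0 bound=0 product=2
t=3: arr=3 -> substrate=0 bound=3 product=2
t=4: arr=3 -> substrate=3 bound=3 product=2
t=5: arr=0 -> substrate=0 bound=3 product=5
t=6: arr=0 -> substrate=0 bound=3 product=5
t=7: arr=0 -> substrate=0 bound=0 product=8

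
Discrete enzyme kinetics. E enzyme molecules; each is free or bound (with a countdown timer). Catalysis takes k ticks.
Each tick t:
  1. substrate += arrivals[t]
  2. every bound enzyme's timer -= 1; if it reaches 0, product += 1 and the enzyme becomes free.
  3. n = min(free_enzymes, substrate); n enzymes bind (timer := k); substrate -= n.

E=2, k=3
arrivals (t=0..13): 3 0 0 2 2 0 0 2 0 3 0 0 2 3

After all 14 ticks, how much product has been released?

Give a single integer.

Answer: 8

Derivation:
t=0: arr=3 -> substrate=1 bound=2 product=0
t=1: arr=0 -> substrate=1 bound=2 product=0
t=2: arr=0 -> substrate=1 bound=2 product=0
t=3: arr=2 -> substrate=1 bound=2 product=2
t=4: arr=2 -> substrate=3 bound=2 product=2
t=5: arr=0 -> substrate=3 bound=2 product=2
t=6: arr=0 -> substrate=1 bound=2 product=4
t=7: arr=2 -> substrate=3 bound=2 product=4
t=8: arr=0 -> substrate=3 bound=2 product=4
t=9: arr=3 -> substrate=4 bound=2 product=6
t=10: arr=0 -> substrate=4 bound=2 product=6
t=11: arr=0 -> substrate=4 bound=2 product=6
t=12: arr=2 -> substrate=4 bound=2 product=8
t=13: arr=3 -> substrate=7 bound=2 product=8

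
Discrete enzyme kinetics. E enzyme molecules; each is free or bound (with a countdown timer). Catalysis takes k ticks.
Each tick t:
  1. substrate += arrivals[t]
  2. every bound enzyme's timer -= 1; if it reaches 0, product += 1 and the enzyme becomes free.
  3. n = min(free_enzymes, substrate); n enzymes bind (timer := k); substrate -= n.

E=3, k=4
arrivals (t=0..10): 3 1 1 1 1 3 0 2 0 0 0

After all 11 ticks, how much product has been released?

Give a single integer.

Answer: 6

Derivation:
t=0: arr=3 -> substrate=0 bound=3 product=0
t=1: arr=1 -> substrate=1 bound=3 product=0
t=2: arr=1 -> substrate=2 bound=3 product=0
t=3: arr=1 -> substrate=3 bound=3 product=0
t=4: arr=1 -> substrate=1 bound=3 product=3
t=5: arr=3 -> substrate=4 bound=3 product=3
t=6: arr=0 -> substrate=4 bound=3 product=3
t=7: arr=2 -> substrate=6 bound=3 product=3
t=8: arr=0 -> substrate=3 bound=3 product=6
t=9: arr=0 -> substrate=3 bound=3 product=6
t=10: arr=0 -> substrate=3 bound=3 product=6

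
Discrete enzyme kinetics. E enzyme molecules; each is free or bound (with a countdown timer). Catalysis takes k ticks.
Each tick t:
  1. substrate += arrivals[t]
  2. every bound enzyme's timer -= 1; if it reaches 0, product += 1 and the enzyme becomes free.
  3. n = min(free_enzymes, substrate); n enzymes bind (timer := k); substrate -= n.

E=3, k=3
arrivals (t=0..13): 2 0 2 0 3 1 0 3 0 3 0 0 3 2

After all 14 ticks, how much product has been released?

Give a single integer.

t=0: arr=2 -> substrate=0 bound=2 product=0
t=1: arr=0 -> substrate=0 bound=2 product=0
t=2: arr=2 -> substrate=1 bound=3 product=0
t=3: arr=0 -> substrate=0 bound=2 product=2
t=4: arr=3 -> substrate=2 bound=3 product=2
t=5: arr=1 -> substrate=2 bound=3 product=3
t=6: arr=0 -> substrate=1 bound=3 product=4
t=7: arr=3 -> substrate=3 bound=3 product=5
t=8: arr=0 -> substrate=2 bound=3 product=6
t=9: arr=3 -> substrate=4 bound=3 product=7
t=10: arr=0 -> substrate=3 bound=3 product=8
t=11: arr=0 -> substrate=2 bound=3 product=9
t=12: arr=3 -> substrate=4 bound=3 product=10
t=13: arr=2 -> substrate=5 bound=3 product=11

Answer: 11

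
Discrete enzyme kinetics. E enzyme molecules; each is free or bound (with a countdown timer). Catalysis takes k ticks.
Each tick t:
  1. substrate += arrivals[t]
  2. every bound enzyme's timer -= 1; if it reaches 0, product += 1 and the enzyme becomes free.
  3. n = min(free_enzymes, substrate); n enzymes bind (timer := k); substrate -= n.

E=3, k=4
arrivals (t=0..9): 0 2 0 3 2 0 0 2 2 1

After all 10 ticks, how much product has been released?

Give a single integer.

Answer: 5

Derivation:
t=0: arr=0 -> substrate=0 bound=0 product=0
t=1: arr=2 -> substrate=0 bound=2 product=0
t=2: arr=0 -> substrate=0 bound=2 product=0
t=3: arr=3 -> substrate=2 bound=3 product=0
t=4: arr=2 -> substrate=4 bound=3 product=0
t=5: arr=0 -> substrate=2 bound=3 product=2
t=6: arr=0 -> substrate=2 bound=3 product=2
t=7: arr=2 -> substrate=3 bound=3 product=3
t=8: arr=2 -> substrate=5 bound=3 product=3
t=9: arr=1 -> substrate=4 bound=3 product=5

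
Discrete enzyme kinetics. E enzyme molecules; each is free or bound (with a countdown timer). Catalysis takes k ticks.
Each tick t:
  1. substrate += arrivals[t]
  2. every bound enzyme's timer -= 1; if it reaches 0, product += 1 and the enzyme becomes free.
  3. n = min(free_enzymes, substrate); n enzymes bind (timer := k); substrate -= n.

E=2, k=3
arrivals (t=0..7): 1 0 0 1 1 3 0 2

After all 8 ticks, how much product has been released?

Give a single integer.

Answer: 3

Derivation:
t=0: arr=1 -> substrate=0 bound=1 product=0
t=1: arr=0 -> substrate=0 bound=1 product=0
t=2: arr=0 -> substrate=0 bound=1 product=0
t=3: arr=1 -> substrate=0 bound=1 product=1
t=4: arr=1 -> substrate=0 bound=2 product=1
t=5: arr=3 -> substrate=3 bound=2 product=1
t=6: arr=0 -> substrate=2 bound=2 product=2
t=7: arr=2 -> substrate=3 bound=2 product=3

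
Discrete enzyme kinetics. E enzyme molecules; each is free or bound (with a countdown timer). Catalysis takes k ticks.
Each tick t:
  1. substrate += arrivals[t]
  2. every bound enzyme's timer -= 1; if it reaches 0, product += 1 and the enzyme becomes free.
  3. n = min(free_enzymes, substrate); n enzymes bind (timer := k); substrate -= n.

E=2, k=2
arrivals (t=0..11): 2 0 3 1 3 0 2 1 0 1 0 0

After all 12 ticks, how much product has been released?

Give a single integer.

Answer: 10

Derivation:
t=0: arr=2 -> substrate=0 bound=2 product=0
t=1: arr=0 -> substrate=0 bound=2 product=0
t=2: arr=3 -> substrate=1 bound=2 product=2
t=3: arr=1 -> substrate=2 bound=2 product=2
t=4: arr=3 -> substrate=3 bound=2 product=4
t=5: arr=0 -> substrate=3 bound=2 product=4
t=6: arr=2 -> substrate=3 bound=2 product=6
t=7: arr=1 -> substrate=4 bound=2 product=6
t=8: arr=0 -> substrate=2 bound=2 product=8
t=9: arr=1 -> substrate=3 bound=2 product=8
t=10: arr=0 -> substrate=1 bound=2 product=10
t=11: arr=0 -> substrate=1 bound=2 product=10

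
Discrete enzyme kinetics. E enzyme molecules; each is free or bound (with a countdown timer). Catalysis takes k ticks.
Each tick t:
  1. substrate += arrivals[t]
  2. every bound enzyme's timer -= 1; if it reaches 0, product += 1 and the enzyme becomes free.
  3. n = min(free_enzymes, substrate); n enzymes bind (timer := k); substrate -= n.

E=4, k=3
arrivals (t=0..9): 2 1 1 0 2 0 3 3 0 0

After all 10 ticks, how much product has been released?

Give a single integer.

t=0: arr=2 -> substrate=0 bound=2 product=0
t=1: arr=1 -> substrate=0 bound=3 product=0
t=2: arr=1 -> substrate=0 bound=4 product=0
t=3: arr=0 -> substrate=0 bound=2 product=2
t=4: arr=2 -> substrate=0 bound=3 product=3
t=5: arr=0 -> substrate=0 bound=2 product=4
t=6: arr=3 -> substrate=1 bound=4 product=4
t=7: arr=3 -> substrate=2 bound=4 product=6
t=8: arr=0 -> substrate=2 bound=4 product=6
t=9: arr=0 -> substrate=0 bound=4 product=8

Answer: 8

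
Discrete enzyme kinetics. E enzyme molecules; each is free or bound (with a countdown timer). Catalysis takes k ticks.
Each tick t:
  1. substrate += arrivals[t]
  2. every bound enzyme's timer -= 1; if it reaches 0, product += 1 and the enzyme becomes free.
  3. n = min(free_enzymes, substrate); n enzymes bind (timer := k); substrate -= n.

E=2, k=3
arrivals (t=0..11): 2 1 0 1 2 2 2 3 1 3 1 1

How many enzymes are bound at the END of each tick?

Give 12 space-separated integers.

t=0: arr=2 -> substrate=0 bound=2 product=0
t=1: arr=1 -> substrate=1 bound=2 product=0
t=2: arr=0 -> substrate=1 bound=2 product=0
t=3: arr=1 -> substrate=0 bound=2 product=2
t=4: arr=2 -> substrate=2 bound=2 product=2
t=5: arr=2 -> substrate=4 bound=2 product=2
t=6: arr=2 -> substrate=4 bound=2 product=4
t=7: arr=3 -> substrate=7 bound=2 product=4
t=8: arr=1 -> substrate=8 bound=2 product=4
t=9: arr=3 -> substrate=9 bound=2 product=6
t=10: arr=1 -> substrate=10 bound=2 product=6
t=11: arr=1 -> substrate=11 bound=2 product=6

Answer: 2 2 2 2 2 2 2 2 2 2 2 2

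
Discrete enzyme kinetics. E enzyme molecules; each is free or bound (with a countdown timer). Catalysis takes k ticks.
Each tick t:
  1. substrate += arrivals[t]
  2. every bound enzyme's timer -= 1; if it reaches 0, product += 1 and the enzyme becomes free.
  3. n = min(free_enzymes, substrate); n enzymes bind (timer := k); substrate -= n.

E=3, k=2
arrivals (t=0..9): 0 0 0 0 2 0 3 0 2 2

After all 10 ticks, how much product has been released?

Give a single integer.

t=0: arr=0 -> substrate=0 bound=0 product=0
t=1: arr=0 -> substrate=0 bound=0 product=0
t=2: arr=0 -> substrate=0 bound=0 product=0
t=3: arr=0 -> substrate=0 bound=0 product=0
t=4: arr=2 -> substrate=0 bound=2 product=0
t=5: arr=0 -> substrate=0 bound=2 product=0
t=6: arr=3 -> substrate=0 bound=3 product=2
t=7: arr=0 -> substrate=0 bound=3 product=2
t=8: arr=2 -> substrate=0 bound=2 product=5
t=9: arr=2 -> substrate=1 bound=3 product=5

Answer: 5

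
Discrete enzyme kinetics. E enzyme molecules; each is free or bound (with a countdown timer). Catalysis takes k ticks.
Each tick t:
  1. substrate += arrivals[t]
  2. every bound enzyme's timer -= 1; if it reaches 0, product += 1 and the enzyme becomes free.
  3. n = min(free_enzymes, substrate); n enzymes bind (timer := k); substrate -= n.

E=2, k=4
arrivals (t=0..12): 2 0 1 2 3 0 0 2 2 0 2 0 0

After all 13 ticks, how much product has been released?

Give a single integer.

t=0: arr=2 -> substrate=0 bound=2 product=0
t=1: arr=0 -> substrate=0 bound=2 product=0
t=2: arr=1 -> substrate=1 bound=2 product=0
t=3: arr=2 -> substrate=3 bound=2 product=0
t=4: arr=3 -> substrate=4 bound=2 product=2
t=5: arr=0 -> substrate=4 bound=2 product=2
t=6: arr=0 -> substrate=4 bound=2 product=2
t=7: arr=2 -> substrate=6 bound=2 product=2
t=8: arr=2 -> substrate=6 bound=2 product=4
t=9: arr=0 -> substrate=6 bound=2 product=4
t=10: arr=2 -> substrate=8 bound=2 product=4
t=11: arr=0 -> substrate=8 bound=2 product=4
t=12: arr=0 -> substrate=6 bound=2 product=6

Answer: 6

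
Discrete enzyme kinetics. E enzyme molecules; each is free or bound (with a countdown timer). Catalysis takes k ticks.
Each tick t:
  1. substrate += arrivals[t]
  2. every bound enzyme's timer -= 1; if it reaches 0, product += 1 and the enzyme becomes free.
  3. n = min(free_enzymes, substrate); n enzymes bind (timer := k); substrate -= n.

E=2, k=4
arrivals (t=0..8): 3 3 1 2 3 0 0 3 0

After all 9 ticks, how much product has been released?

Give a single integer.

Answer: 4

Derivation:
t=0: arr=3 -> substrate=1 bound=2 product=0
t=1: arr=3 -> substrate=4 bound=2 product=0
t=2: arr=1 -> substrate=5 bound=2 product=0
t=3: arr=2 -> substrate=7 bound=2 product=0
t=4: arr=3 -> substrate=8 bound=2 product=2
t=5: arr=0 -> substrate=8 bound=2 product=2
t=6: arr=0 -> substrate=8 bound=2 product=2
t=7: arr=3 -> substrate=11 bound=2 product=2
t=8: arr=0 -> substrate=9 bound=2 product=4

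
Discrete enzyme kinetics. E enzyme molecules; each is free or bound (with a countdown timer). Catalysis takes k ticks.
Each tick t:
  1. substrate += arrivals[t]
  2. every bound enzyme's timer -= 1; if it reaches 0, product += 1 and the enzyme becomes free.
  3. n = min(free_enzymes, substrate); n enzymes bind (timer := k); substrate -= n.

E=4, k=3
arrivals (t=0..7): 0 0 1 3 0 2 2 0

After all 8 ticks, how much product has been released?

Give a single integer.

t=0: arr=0 -> substrate=0 bound=0 product=0
t=1: arr=0 -> substrate=0 bound=0 product=0
t=2: arr=1 -> substrate=0 bound=1 product=0
t=3: arr=3 -> substrate=0 bound=4 product=0
t=4: arr=0 -> substrate=0 bound=4 product=0
t=5: arr=2 -> substrate=1 bound=4 product=1
t=6: arr=2 -> substrate=0 bound=4 product=4
t=7: arr=0 -> substrate=0 bound=4 product=4

Answer: 4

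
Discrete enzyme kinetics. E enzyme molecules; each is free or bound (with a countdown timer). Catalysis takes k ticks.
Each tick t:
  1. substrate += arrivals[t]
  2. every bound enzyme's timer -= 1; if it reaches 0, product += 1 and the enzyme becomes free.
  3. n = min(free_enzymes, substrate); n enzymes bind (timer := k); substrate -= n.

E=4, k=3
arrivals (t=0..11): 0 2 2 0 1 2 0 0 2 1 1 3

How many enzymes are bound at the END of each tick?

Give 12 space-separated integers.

t=0: arr=0 -> substrate=0 bound=0 product=0
t=1: arr=2 -> substrate=0 bound=2 product=0
t=2: arr=2 -> substrate=0 bound=4 product=0
t=3: arr=0 -> substrate=0 bound=4 product=0
t=4: arr=1 -> substrate=0 bound=3 product=2
t=5: arr=2 -> substrate=0 bound=3 product=4
t=6: arr=0 -> substrate=0 bound=3 product=4
t=7: arr=0 -> substrate=0 bound=2 product=5
t=8: arr=2 -> substrate=0 bound=2 product=7
t=9: arr=1 -> substrate=0 bound=3 product=7
t=10: arr=1 -> substrate=0 bound=4 product=7
t=11: arr=3 -> substrate=1 bound=4 product=9

Answer: 0 2 4 4 3 3 3 2 2 3 4 4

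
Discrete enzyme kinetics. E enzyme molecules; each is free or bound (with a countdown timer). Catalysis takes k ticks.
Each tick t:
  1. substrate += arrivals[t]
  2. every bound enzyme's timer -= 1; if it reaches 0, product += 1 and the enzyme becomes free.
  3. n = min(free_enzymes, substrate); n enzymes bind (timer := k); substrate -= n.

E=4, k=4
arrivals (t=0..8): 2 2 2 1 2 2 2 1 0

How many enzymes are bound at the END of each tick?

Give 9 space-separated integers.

Answer: 2 4 4 4 4 4 4 4 4

Derivation:
t=0: arr=2 -> substrate=0 bound=2 product=0
t=1: arr=2 -> substrate=0 bound=4 product=0
t=2: arr=2 -> substrate=2 bound=4 product=0
t=3: arr=1 -> substrate=3 bound=4 product=0
t=4: arr=2 -> substrate=3 bound=4 product=2
t=5: arr=2 -> substrate=3 bound=4 product=4
t=6: arr=2 -> substrate=5 bound=4 product=4
t=7: arr=1 -> substrate=6 bound=4 product=4
t=8: arr=0 -> substrate=4 bound=4 product=6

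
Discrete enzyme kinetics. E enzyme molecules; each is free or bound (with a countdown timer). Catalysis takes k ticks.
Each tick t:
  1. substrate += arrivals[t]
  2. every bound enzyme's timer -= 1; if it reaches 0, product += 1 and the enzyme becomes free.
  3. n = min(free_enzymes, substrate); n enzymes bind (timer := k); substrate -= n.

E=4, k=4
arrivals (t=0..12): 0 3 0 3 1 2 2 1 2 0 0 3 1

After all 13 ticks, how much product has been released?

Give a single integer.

Answer: 8

Derivation:
t=0: arr=0 -> substrate=0 bound=0 product=0
t=1: arr=3 -> substrate=0 bound=3 product=0
t=2: arr=0 -> substrate=0 bound=3 product=0
t=3: arr=3 -> substrate=2 bound=4 product=0
t=4: arr=1 -> substrate=3 bound=4 product=0
t=5: arr=2 -> substrate=2 bound=4 product=3
t=6: arr=2 -> substrate=4 bound=4 product=3
t=7: arr=1 -> substrate=4 bound=4 product=4
t=8: arr=2 -> substrate=6 bound=4 product=4
t=9: arr=0 -> substrate=3 bound=4 product=7
t=10: arr=0 -> substrate=3 bound=4 product=7
t=11: arr=3 -> substrate=5 bound=4 product=8
t=12: arr=1 -> substrate=6 bound=4 product=8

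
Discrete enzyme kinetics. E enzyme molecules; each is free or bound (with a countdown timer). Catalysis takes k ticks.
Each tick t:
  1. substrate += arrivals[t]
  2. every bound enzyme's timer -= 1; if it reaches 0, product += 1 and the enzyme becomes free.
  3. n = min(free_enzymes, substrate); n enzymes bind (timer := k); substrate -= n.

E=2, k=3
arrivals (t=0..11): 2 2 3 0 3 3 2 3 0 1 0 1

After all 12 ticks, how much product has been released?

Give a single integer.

t=0: arr=2 -> substrate=0 bound=2 product=0
t=1: arr=2 -> substrate=2 bound=2 product=0
t=2: arr=3 -> substrate=5 bound=2 product=0
t=3: arr=0 -> substrate=3 bound=2 product=2
t=4: arr=3 -> substrate=6 bound=2 product=2
t=5: arr=3 -> substrate=9 bound=2 product=2
t=6: arr=2 -> substrate=9 bound=2 product=4
t=7: arr=3 -> substrate=12 bound=2 product=4
t=8: arr=0 -> substrate=12 bound=2 product=4
t=9: arr=1 -> substrate=11 bound=2 product=6
t=10: arr=0 -> substrate=11 bound=2 product=6
t=11: arr=1 -> substrate=12 bound=2 product=6

Answer: 6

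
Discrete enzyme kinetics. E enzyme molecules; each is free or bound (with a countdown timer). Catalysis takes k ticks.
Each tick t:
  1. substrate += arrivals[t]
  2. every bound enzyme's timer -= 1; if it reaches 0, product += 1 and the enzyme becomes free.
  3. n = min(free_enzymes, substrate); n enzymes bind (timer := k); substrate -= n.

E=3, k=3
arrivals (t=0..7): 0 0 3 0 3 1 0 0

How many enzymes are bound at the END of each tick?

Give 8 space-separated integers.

t=0: arr=0 -> substrate=0 bound=0 product=0
t=1: arr=0 -> substrate=0 bound=0 product=0
t=2: arr=3 -> substrate=0 bound=3 product=0
t=3: arr=0 -> substrate=0 bound=3 product=0
t=4: arr=3 -> substrate=3 bound=3 product=0
t=5: arr=1 -> substrate=1 bound=3 product=3
t=6: arr=0 -> substrate=1 bound=3 product=3
t=7: arr=0 -> substrate=1 bound=3 product=3

Answer: 0 0 3 3 3 3 3 3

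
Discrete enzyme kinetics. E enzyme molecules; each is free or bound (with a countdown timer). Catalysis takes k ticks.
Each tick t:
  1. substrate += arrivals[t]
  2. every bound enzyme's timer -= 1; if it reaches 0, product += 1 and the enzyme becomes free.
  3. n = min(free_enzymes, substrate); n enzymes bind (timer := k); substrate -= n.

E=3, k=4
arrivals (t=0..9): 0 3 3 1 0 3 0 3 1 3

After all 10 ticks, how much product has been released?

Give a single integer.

t=0: arr=0 -> substrate=0 bound=0 product=0
t=1: arr=3 -> substrate=0 bound=3 product=0
t=2: arr=3 -> substrate=3 bound=3 product=0
t=3: arr=1 -> substrate=4 bound=3 product=0
t=4: arr=0 -> substrate=4 bound=3 product=0
t=5: arr=3 -> substrate=4 bound=3 product=3
t=6: arr=0 -> substrate=4 bound=3 product=3
t=7: arr=3 -> substrate=7 bound=3 product=3
t=8: arr=1 -> substrate=8 bound=3 product=3
t=9: arr=3 -> substrate=8 bound=3 product=6

Answer: 6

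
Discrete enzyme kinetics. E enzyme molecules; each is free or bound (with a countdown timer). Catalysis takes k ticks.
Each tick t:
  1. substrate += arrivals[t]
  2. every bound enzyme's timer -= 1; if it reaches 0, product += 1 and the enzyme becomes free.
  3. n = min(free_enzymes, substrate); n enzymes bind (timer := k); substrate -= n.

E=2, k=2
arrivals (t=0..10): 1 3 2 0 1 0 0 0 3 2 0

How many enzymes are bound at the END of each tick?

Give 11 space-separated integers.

Answer: 1 2 2 2 2 2 2 1 2 2 2

Derivation:
t=0: arr=1 -> substrate=0 bound=1 product=0
t=1: arr=3 -> substrate=2 bound=2 product=0
t=2: arr=2 -> substrate=3 bound=2 product=1
t=3: arr=0 -> substrate=2 bound=2 product=2
t=4: arr=1 -> substrate=2 bound=2 product=3
t=5: arr=0 -> substrate=1 bound=2 product=4
t=6: arr=0 -> substrate=0 bound=2 product=5
t=7: arr=0 -> substrate=0 bound=1 product=6
t=8: arr=3 -> substrate=1 bound=2 product=7
t=9: arr=2 -> substrate=3 bound=2 product=7
t=10: arr=0 -> substrate=1 bound=2 product=9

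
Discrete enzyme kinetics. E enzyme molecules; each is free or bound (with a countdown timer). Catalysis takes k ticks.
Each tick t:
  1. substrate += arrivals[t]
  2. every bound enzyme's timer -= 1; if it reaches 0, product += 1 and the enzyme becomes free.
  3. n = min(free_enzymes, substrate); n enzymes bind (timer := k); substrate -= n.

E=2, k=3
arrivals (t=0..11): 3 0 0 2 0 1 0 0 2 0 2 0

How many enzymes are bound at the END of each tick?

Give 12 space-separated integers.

Answer: 2 2 2 2 2 2 2 2 2 2 2 2

Derivation:
t=0: arr=3 -> substrate=1 bound=2 product=0
t=1: arr=0 -> substrate=1 bound=2 product=0
t=2: arr=0 -> substrate=1 bound=2 product=0
t=3: arr=2 -> substrate=1 bound=2 product=2
t=4: arr=0 -> substrate=1 bound=2 product=2
t=5: arr=1 -> substrate=2 bound=2 product=2
t=6: arr=0 -> substrate=0 bound=2 product=4
t=7: arr=0 -> substrate=0 bound=2 product=4
t=8: arr=2 -> substrate=2 bound=2 product=4
t=9: arr=0 -> substrate=0 bound=2 product=6
t=10: arr=2 -> substrate=2 bound=2 product=6
t=11: arr=0 -> substrate=2 bound=2 product=6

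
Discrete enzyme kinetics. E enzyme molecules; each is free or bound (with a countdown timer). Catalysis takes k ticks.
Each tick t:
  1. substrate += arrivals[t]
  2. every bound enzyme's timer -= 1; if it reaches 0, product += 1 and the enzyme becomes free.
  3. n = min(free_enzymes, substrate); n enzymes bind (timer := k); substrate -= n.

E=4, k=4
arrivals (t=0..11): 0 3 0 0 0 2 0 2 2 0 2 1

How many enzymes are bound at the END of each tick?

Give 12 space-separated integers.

Answer: 0 3 3 3 3 2 2 4 4 4 4 4

Derivation:
t=0: arr=0 -> substrate=0 bound=0 product=0
t=1: arr=3 -> substrate=0 bound=3 product=0
t=2: arr=0 -> substrate=0 bound=3 product=0
t=3: arr=0 -> substrate=0 bound=3 product=0
t=4: arr=0 -> substrate=0 bound=3 product=0
t=5: arr=2 -> substrate=0 bound=2 product=3
t=6: arr=0 -> substrate=0 bound=2 product=3
t=7: arr=2 -> substrate=0 bound=4 product=3
t=8: arr=2 -> substrate=2 bound=4 product=3
t=9: arr=0 -> substrate=0 bound=4 product=5
t=10: arr=2 -> substrate=2 bound=4 product=5
t=11: arr=1 -> substrate=1 bound=4 product=7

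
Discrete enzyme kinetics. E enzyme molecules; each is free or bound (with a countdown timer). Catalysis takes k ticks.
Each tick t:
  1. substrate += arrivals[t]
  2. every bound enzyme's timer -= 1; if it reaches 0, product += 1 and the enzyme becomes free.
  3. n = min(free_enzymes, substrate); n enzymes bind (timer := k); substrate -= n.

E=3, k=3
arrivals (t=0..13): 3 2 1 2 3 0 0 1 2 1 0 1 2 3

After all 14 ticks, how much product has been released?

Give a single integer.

Answer: 12

Derivation:
t=0: arr=3 -> substrate=0 bound=3 product=0
t=1: arr=2 -> substrate=2 bound=3 product=0
t=2: arr=1 -> substrate=3 bound=3 product=0
t=3: arr=2 -> substrate=2 bound=3 product=3
t=4: arr=3 -> substrate=5 bound=3 product=3
t=5: arr=0 -> substrate=5 bound=3 product=3
t=6: arr=0 -> substrate=2 bound=3 product=6
t=7: arr=1 -> substrate=3 bound=3 product=6
t=8: arr=2 -> substrate=5 bound=3 product=6
t=9: arr=1 -> substrate=3 bound=3 product=9
t=10: arr=0 -> substrate=3 bound=3 product=9
t=11: arr=1 -> substrate=4 bound=3 product=9
t=12: arr=2 -> substrate=3 bound=3 product=12
t=13: arr=3 -> substrate=6 bound=3 product=12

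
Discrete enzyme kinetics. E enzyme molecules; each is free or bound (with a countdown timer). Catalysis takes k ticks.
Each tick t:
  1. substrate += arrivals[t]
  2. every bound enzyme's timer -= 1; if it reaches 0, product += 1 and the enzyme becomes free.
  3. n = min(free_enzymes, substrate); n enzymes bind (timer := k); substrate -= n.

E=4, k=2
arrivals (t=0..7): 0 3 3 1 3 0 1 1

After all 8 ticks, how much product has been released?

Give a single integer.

Answer: 10

Derivation:
t=0: arr=0 -> substrate=0 bound=0 product=0
t=1: arr=3 -> substrate=0 bound=3 product=0
t=2: arr=3 -> substrate=2 bound=4 product=0
t=3: arr=1 -> substrate=0 bound=4 product=3
t=4: arr=3 -> substrate=2 bound=4 product=4
t=5: arr=0 -> substrate=0 bound=3 product=7
t=6: arr=1 -> substrate=0 bound=3 product=8
t=7: arr=1 -> substrate=0 bound=2 product=10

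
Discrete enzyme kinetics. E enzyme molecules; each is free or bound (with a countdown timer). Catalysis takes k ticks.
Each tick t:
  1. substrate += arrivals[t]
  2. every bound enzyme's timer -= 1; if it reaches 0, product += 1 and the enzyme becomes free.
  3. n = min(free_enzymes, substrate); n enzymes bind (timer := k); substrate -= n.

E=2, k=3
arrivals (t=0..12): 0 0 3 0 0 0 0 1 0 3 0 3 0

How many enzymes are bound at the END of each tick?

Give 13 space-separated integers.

t=0: arr=0 -> substrate=0 bound=0 product=0
t=1: arr=0 -> substrate=0 bound=0 product=0
t=2: arr=3 -> substrate=1 bound=2 product=0
t=3: arr=0 -> substrate=1 bound=2 product=0
t=4: arr=0 -> substrate=1 bound=2 product=0
t=5: arr=0 -> substrate=0 bound=1 product=2
t=6: arr=0 -> substrate=0 bound=1 product=2
t=7: arr=1 -> substrate=0 bound=2 product=2
t=8: arr=0 -> substrate=0 bound=1 product=3
t=9: arr=3 -> substrate=2 bound=2 product=3
t=10: arr=0 -> substrate=1 bound=2 product=4
t=11: arr=3 -> substrate=4 bound=2 product=4
t=12: arr=0 -> substrate=3 bound=2 product=5

Answer: 0 0 2 2 2 1 1 2 1 2 2 2 2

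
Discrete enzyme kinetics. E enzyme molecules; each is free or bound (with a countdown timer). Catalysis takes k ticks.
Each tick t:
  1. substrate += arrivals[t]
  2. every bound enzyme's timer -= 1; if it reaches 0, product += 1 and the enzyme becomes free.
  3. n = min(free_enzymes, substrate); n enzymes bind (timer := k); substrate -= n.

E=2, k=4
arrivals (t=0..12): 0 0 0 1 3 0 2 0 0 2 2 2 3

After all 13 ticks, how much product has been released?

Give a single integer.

t=0: arr=0 -> substrate=0 bound=0 product=0
t=1: arr=0 -> substrate=0 bound=0 product=0
t=2: arr=0 -> substrate=0 bound=0 product=0
t=3: arr=1 -> substrate=0 bound=1 product=0
t=4: arr=3 -> substrate=2 bound=2 product=0
t=5: arr=0 -> substrate=2 bound=2 product=0
t=6: arr=2 -> substrate=4 bound=2 product=0
t=7: arr=0 -> substrate=3 bound=2 product=1
t=8: arr=0 -> substrate=2 bound=2 product=2
t=9: arr=2 -> substrate=4 bound=2 product=2
t=10: arr=2 -> substrate=6 bound=2 product=2
t=11: arr=2 -> substrate=7 bound=2 product=3
t=12: arr=3 -> substrate=9 bound=2 product=4

Answer: 4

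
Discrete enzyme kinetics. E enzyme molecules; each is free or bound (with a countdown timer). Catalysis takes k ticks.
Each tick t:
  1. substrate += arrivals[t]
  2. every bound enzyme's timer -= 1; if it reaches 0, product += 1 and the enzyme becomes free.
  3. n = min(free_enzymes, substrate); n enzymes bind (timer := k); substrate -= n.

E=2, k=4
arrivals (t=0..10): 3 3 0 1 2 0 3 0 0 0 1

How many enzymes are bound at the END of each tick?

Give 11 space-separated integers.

Answer: 2 2 2 2 2 2 2 2 2 2 2

Derivation:
t=0: arr=3 -> substrate=1 bound=2 product=0
t=1: arr=3 -> substrate=4 bound=2 product=0
t=2: arr=0 -> substrate=4 bound=2 product=0
t=3: arr=1 -> substrate=5 bound=2 product=0
t=4: arr=2 -> substrate=5 bound=2 product=2
t=5: arr=0 -> substrate=5 bound=2 product=2
t=6: arr=3 -> substrate=8 bound=2 product=2
t=7: arr=0 -> substrate=8 bound=2 product=2
t=8: arr=0 -> substrate=6 bound=2 product=4
t=9: arr=0 -> substrate=6 bound=2 product=4
t=10: arr=1 -> substrate=7 bound=2 product=4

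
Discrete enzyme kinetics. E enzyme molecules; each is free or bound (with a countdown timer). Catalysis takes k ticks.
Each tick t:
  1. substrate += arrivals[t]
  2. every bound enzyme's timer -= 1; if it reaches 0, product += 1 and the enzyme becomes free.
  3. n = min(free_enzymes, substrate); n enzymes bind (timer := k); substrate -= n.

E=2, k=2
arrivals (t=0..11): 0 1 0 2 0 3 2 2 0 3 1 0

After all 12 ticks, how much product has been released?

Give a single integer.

t=0: arr=0 -> substrate=0 bound=0 product=0
t=1: arr=1 -> substrate=0 bound=1 product=0
t=2: arr=0 -> substrate=0 bound=1 product=0
t=3: arr=2 -> substrate=0 bound=2 product=1
t=4: arr=0 -> substrate=0 bound=2 product=1
t=5: arr=3 -> substrate=1 bound=2 product=3
t=6: arr=2 -> substrate=3 bound=2 product=3
t=7: arr=2 -> substrate=3 bound=2 product=5
t=8: arr=0 -> substrate=3 bound=2 product=5
t=9: arr=3 -> substrate=4 bound=2 product=7
t=10: arr=1 -> substrate=5 bound=2 product=7
t=11: arr=0 -> substrate=3 bound=2 product=9

Answer: 9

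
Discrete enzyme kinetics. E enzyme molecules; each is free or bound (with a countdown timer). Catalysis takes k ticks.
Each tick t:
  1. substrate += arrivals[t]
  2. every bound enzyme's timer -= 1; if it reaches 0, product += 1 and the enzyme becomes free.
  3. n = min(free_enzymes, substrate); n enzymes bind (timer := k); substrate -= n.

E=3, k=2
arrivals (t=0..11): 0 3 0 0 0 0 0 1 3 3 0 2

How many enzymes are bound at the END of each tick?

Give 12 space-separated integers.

Answer: 0 3 3 0 0 0 0 1 3 3 3 3

Derivation:
t=0: arr=0 -> substrate=0 bound=0 product=0
t=1: arr=3 -> substrate=0 bound=3 product=0
t=2: arr=0 -> substrate=0 bound=3 product=0
t=3: arr=0 -> substrate=0 bound=0 product=3
t=4: arr=0 -> substrate=0 bound=0 product=3
t=5: arr=0 -> substrate=0 bound=0 product=3
t=6: arr=0 -> substrate=0 bound=0 product=3
t=7: arr=1 -> substrate=0 bound=1 product=3
t=8: arr=3 -> substrate=1 bound=3 product=3
t=9: arr=3 -> substrate=3 bound=3 product=4
t=10: arr=0 -> substrate=1 bound=3 product=6
t=11: arr=2 -> substrate=2 bound=3 product=7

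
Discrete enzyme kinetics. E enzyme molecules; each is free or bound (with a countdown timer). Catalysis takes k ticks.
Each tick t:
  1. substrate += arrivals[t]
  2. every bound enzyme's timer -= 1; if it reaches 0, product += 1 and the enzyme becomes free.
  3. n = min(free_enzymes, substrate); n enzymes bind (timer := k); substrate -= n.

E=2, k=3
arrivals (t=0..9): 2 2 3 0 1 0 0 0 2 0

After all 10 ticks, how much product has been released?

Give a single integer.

Answer: 6

Derivation:
t=0: arr=2 -> substrate=0 bound=2 product=0
t=1: arr=2 -> substrate=2 bound=2 product=0
t=2: arr=3 -> substrate=5 bound=2 product=0
t=3: arr=0 -> substrate=3 bound=2 product=2
t=4: arr=1 -> substrate=4 bound=2 product=2
t=5: arr=0 -> substrate=4 bound=2 product=2
t=6: arr=0 -> substrate=2 bound=2 product=4
t=7: arr=0 -> substrate=2 bound=2 product=4
t=8: arr=2 -> substrate=4 bound=2 product=4
t=9: arr=0 -> substrate=2 bound=2 product=6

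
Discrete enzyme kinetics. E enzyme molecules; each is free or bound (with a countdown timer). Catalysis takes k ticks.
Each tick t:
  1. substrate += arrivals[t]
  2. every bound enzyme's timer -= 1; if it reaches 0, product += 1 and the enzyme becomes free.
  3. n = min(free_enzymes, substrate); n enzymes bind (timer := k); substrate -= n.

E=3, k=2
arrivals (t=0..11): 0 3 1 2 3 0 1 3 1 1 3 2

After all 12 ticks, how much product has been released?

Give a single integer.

Answer: 15

Derivation:
t=0: arr=0 -> substrate=0 bound=0 product=0
t=1: arr=3 -> substrate=0 bound=3 product=0
t=2: arr=1 -> substrate=1 bound=3 product=0
t=3: arr=2 -> substrate=0 bound=3 product=3
t=4: arr=3 -> substrate=3 bound=3 product=3
t=5: arr=0 -> substrate=0 bound=3 product=6
t=6: arr=1 -> substrate=1 bound=3 product=6
t=7: arr=3 -> substrate=1 bound=3 product=9
t=8: arr=1 -> substrate=2 bound=3 product=9
t=9: arr=1 -> substrate=0 bound=3 product=12
t=10: arr=3 -> substrate=3 bound=3 product=12
t=11: arr=2 -> substrate=2 bound=3 product=15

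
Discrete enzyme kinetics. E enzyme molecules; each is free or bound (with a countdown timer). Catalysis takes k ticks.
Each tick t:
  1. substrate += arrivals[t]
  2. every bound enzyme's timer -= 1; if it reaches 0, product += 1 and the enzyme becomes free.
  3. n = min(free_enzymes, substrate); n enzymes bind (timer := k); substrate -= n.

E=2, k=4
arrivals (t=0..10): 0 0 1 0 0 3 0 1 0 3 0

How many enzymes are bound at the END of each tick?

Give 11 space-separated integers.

t=0: arr=0 -> substrate=0 bound=0 product=0
t=1: arr=0 -> substrate=0 bound=0 product=0
t=2: arr=1 -> substrate=0 bound=1 product=0
t=3: arr=0 -> substrate=0 bound=1 product=0
t=4: arr=0 -> substrate=0 bound=1 product=0
t=5: arr=3 -> substrate=2 bound=2 product=0
t=6: arr=0 -> substrate=1 bound=2 product=1
t=7: arr=1 -> substrate=2 bound=2 product=1
t=8: arr=0 -> substrate=2 bound=2 product=1
t=9: arr=3 -> substrate=4 bound=2 product=2
t=10: arr=0 -> substrate=3 bound=2 product=3

Answer: 0 0 1 1 1 2 2 2 2 2 2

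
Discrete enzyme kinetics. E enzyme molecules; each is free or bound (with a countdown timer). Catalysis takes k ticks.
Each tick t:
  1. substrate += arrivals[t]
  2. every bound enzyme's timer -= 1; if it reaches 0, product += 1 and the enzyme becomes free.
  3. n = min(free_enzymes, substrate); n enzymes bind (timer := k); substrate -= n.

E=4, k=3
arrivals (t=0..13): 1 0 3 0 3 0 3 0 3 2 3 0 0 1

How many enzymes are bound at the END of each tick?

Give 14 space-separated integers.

t=0: arr=1 -> substrate=0 bound=1 product=0
t=1: arr=0 -> substrate=0 bound=1 product=0
t=2: arr=3 -> substrate=0 bound=4 product=0
t=3: arr=0 -> substrate=0 bound=3 product=1
t=4: arr=3 -> substrate=2 bound=4 product=1
t=5: arr=0 -> substrate=0 bound=3 product=4
t=6: arr=3 -> substrate=2 bound=4 product=4
t=7: arr=0 -> substrate=1 bound=4 product=5
t=8: arr=3 -> substrate=2 bound=4 product=7
t=9: arr=2 -> substrate=3 bound=4 product=8
t=10: arr=3 -> substrate=5 bound=4 product=9
t=11: arr=0 -> substrate=3 bound=4 product=11
t=12: arr=0 -> substrate=2 bound=4 product=12
t=13: arr=1 -> substrate=2 bound=4 product=13

Answer: 1 1 4 3 4 3 4 4 4 4 4 4 4 4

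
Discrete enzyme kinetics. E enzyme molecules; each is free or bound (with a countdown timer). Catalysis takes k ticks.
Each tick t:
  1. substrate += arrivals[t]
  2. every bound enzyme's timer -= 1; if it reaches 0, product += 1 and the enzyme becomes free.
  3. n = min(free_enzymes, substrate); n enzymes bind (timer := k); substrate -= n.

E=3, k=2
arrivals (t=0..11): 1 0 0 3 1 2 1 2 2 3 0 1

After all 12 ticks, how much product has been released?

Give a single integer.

t=0: arr=1 -> substrate=0 bound=1 product=0
t=1: arr=0 -> substrate=0 bound=1 product=0
t=2: arr=0 -> substrate=0 bound=0 product=1
t=3: arr=3 -> substrate=0 bound=3 product=1
t=4: arr=1 -> substrate=1 bound=3 product=1
t=5: arr=2 -> substrate=0 bound=3 product=4
t=6: arr=1 -> substrate=1 bound=3 product=4
t=7: arr=2 -> substrate=0 bound=3 product=7
t=8: arr=2 -> substrate=2 bound=3 product=7
t=9: arr=3 -> substrate=2 bound=3 product=10
t=10: arr=0 -> substrate=2 bound=3 product=10
t=11: arr=1 -> substrate=0 bound=3 product=13

Answer: 13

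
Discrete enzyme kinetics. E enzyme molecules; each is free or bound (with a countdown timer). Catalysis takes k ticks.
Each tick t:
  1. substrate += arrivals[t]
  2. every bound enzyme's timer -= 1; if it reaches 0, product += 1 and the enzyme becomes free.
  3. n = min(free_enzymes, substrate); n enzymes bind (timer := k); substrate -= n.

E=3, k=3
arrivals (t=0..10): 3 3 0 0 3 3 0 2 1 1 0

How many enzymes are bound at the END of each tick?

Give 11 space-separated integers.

t=0: arr=3 -> substrate=0 bound=3 product=0
t=1: arr=3 -> substrate=3 bound=3 product=0
t=2: arr=0 -> substrate=3 bound=3 product=0
t=3: arr=0 -> substrate=0 bound=3 product=3
t=4: arr=3 -> substrate=3 bound=3 product=3
t=5: arr=3 -> substrate=6 bound=3 product=3
t=6: arr=0 -> substrate=3 bound=3 product=6
t=7: arr=2 -> substrate=5 bound=3 product=6
t=8: arr=1 -> substrate=6 bound=3 product=6
t=9: arr=1 -> substrate=4 bound=3 product=9
t=10: arr=0 -> substrate=4 bound=3 product=9

Answer: 3 3 3 3 3 3 3 3 3 3 3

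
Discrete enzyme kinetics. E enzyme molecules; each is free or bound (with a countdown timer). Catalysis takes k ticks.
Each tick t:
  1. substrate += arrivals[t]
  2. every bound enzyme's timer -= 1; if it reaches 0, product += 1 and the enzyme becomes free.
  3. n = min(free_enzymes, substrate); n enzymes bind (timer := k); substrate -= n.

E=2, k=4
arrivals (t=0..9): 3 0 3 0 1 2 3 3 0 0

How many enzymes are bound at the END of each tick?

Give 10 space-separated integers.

t=0: arr=3 -> substrate=1 bound=2 product=0
t=1: arr=0 -> substrate=1 bound=2 product=0
t=2: arr=3 -> substrate=4 bound=2 product=0
t=3: arr=0 -> substrate=4 bound=2 product=0
t=4: arr=1 -> substrate=3 bound=2 product=2
t=5: arr=2 -> substrate=5 bound=2 product=2
t=6: arr=3 -> substrate=8 bound=2 product=2
t=7: arr=3 -> substrate=11 bound=2 product=2
t=8: arr=0 -> substrate=9 bound=2 product=4
t=9: arr=0 -> substrate=9 bound=2 product=4

Answer: 2 2 2 2 2 2 2 2 2 2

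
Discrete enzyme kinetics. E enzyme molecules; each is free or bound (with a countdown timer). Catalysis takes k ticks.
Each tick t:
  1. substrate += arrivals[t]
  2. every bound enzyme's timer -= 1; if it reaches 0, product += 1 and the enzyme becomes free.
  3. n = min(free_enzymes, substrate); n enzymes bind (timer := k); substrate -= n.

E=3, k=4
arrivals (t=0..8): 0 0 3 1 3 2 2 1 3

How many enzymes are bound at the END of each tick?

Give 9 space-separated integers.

t=0: arr=0 -> substrate=0 bound=0 product=0
t=1: arr=0 -> substrate=0 bound=0 product=0
t=2: arr=3 -> substrate=0 bound=3 product=0
t=3: arr=1 -> substrate=1 bound=3 product=0
t=4: arr=3 -> substrate=4 bound=3 product=0
t=5: arr=2 -> substrate=6 bound=3 product=0
t=6: arr=2 -> substrate=5 bound=3 product=3
t=7: arr=1 -> substrate=6 bound=3 product=3
t=8: arr=3 -> substrate=9 bound=3 product=3

Answer: 0 0 3 3 3 3 3 3 3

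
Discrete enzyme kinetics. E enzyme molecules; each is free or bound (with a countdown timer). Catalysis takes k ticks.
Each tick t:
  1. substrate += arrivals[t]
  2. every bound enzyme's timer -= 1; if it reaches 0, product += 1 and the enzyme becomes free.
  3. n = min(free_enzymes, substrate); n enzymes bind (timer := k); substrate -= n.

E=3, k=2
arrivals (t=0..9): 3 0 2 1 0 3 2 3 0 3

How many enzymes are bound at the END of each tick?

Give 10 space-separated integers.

Answer: 3 3 2 3 1 3 3 3 3 3

Derivation:
t=0: arr=3 -> substrate=0 bound=3 product=0
t=1: arr=0 -> substrate=0 bound=3 product=0
t=2: arr=2 -> substrate=0 bound=2 product=3
t=3: arr=1 -> substrate=0 bound=3 product=3
t=4: arr=0 -> substrate=0 bound=1 product=5
t=5: arr=3 -> substrate=0 bound=3 product=6
t=6: arr=2 -> substrate=2 bound=3 product=6
t=7: arr=3 -> substrate=2 bound=3 product=9
t=8: arr=0 -> substrate=2 bound=3 product=9
t=9: arr=3 -> substrate=2 bound=3 product=12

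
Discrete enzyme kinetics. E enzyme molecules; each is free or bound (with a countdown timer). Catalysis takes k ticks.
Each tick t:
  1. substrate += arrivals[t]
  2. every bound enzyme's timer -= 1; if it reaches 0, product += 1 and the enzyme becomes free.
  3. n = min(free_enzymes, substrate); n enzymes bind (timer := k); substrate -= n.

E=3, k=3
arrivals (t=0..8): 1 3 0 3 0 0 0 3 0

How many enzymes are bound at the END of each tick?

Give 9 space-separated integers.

Answer: 1 3 3 3 3 3 3 3 3

Derivation:
t=0: arr=1 -> substrate=0 bound=1 product=0
t=1: arr=3 -> substrate=1 bound=3 product=0
t=2: arr=0 -> substrate=1 bound=3 product=0
t=3: arr=3 -> substrate=3 bound=3 product=1
t=4: arr=0 -> substrate=1 bound=3 product=3
t=5: arr=0 -> substrate=1 bound=3 product=3
t=6: arr=0 -> substrate=0 bound=3 product=4
t=7: arr=3 -> substrate=1 bound=3 product=6
t=8: arr=0 -> substrate=1 bound=3 product=6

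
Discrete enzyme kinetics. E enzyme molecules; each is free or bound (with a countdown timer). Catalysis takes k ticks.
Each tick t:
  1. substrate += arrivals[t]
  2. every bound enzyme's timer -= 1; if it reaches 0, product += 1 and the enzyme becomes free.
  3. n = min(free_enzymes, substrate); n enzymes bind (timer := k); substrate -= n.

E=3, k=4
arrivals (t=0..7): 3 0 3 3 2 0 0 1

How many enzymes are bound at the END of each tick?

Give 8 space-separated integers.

Answer: 3 3 3 3 3 3 3 3

Derivation:
t=0: arr=3 -> substrate=0 bound=3 product=0
t=1: arr=0 -> substrate=0 bound=3 product=0
t=2: arr=3 -> substrate=3 bound=3 product=0
t=3: arr=3 -> substrate=6 bound=3 product=0
t=4: arr=2 -> substrate=5 bound=3 product=3
t=5: arr=0 -> substrate=5 bound=3 product=3
t=6: arr=0 -> substrate=5 bound=3 product=3
t=7: arr=1 -> substrate=6 bound=3 product=3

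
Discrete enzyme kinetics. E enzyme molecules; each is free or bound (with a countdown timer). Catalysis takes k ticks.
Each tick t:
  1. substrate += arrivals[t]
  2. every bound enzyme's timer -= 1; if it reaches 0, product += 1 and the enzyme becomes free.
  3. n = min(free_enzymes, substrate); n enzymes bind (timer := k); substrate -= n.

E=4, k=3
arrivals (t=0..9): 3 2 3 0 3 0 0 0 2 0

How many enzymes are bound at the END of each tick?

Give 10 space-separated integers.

t=0: arr=3 -> substrate=0 bound=3 product=0
t=1: arr=2 -> substrate=1 bound=4 product=0
t=2: arr=3 -> substrate=4 bound=4 product=0
t=3: arr=0 -> substrate=1 bound=4 product=3
t=4: arr=3 -> substrate=3 bound=4 product=4
t=5: arr=0 -> substrate=3 bound=4 product=4
t=6: arr=0 -> substrate=0 bound=4 product=7
t=7: arr=0 -> substrate=0 bound=3 product=8
t=8: arr=2 -> substrate=1 bound=4 product=8
t=9: arr=0 -> substrate=0 bound=2 product=11

Answer: 3 4 4 4 4 4 4 3 4 2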